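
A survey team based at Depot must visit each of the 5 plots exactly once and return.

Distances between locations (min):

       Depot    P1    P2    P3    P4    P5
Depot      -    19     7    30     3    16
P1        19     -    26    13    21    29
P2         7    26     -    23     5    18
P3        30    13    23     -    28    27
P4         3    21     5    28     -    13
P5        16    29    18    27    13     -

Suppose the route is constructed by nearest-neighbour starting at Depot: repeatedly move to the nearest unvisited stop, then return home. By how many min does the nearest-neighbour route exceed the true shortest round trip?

Excess over optimum: 1 min.

From Depot: P4=3, P2=7, P5=16, P1=19, P3=30 → choose P4 (3).
From P4: P2=5, P5=13, P1=21, P3=28 → choose P2 (5).
From P2: P5=18, P3=23, P1=26 → choose P5 (18).
From P5: P3=27, P1=29 → choose P3 (27).
From P3: P1=13 → choose P1 (13).
NN route Depot → P4 → P2 → P5 → P3 → P1 → Depot costs 85.
Optimal: Depot → P1 → P3 → P5 → P4 → P2 → Depot costs 84 (by enumerating all 60 distinct tours).
Excess = 85 − 84 = 1.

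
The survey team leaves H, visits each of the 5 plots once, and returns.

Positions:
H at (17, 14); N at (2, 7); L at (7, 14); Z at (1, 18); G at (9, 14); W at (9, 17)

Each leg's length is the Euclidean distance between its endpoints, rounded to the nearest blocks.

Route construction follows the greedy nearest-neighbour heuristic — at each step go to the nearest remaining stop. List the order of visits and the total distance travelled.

50 blocks along H → G → L → W → Z → N → H.

From H: distances to unvisited — G=8, W=9, L=10, Z=16, N=17. Nearest is G (8).
From G: distances to unvisited — L=2, W=3, Z=9, N=10. Nearest is L (2).
From L: distances to unvisited — W=4, Z=7, N=9. Nearest is W (4).
From W: distances to unvisited — Z=8, N=12. Nearest is Z (8).
From Z: distances to unvisited — N=11. Nearest is N (11).
Return N→H: 17.
Total = 8 + 2 + 4 + 8 + 11 + 17 = 50.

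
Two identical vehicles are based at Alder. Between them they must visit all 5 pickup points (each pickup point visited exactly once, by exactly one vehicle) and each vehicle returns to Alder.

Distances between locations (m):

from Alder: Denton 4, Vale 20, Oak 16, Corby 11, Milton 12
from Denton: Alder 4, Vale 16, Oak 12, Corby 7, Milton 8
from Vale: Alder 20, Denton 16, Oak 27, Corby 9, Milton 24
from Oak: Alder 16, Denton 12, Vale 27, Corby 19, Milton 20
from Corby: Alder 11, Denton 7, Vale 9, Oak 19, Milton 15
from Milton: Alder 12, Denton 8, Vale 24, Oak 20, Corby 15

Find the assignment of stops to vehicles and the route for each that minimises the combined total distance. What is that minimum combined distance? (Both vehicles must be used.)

Try each way of splitting the stops between the two vehicles (each non-empty) and, for each split, find the best tour for each vehicle:
  {Denton} + {Vale, Oak, Corby, Milton}: 8 + 79 = 87
  {Vale} + {Denton, Oak, Corby, Milton}: 40 + 62 = 102
  {Denton, Vale} + {Oak, Corby, Milton}: 40 + 62 = 102
  {Oak} + {Denton, Vale, Corby, Milton}: 32 + 56 = 88
  {Denton, Oak} + {Vale, Corby, Milton}: 32 + 56 = 88
  {Vale, Oak} + {Denton, Corby, Milton}: 63 + 38 = 101
  … (15 splits in total)
Best: vehicle 1 Alder → Denton → Alder = 8; vehicle 2 Alder → Oak → Vale → Corby → Milton → Alder = 79; combined 87.

Minimum combined distance: 87 m.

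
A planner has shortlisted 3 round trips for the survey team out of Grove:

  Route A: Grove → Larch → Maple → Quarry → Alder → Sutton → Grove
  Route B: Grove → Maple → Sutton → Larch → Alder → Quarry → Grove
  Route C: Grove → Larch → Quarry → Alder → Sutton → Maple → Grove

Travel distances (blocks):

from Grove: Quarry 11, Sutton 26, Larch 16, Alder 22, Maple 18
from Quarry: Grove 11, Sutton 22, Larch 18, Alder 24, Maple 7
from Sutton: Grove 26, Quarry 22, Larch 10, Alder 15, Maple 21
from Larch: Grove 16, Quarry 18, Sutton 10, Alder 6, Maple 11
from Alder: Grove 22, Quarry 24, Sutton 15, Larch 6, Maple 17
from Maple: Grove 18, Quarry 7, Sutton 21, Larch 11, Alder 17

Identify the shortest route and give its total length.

90 blocks — Route B is the shortest.

Route A: 16 + 11 + 7 + 24 + 15 + 26 = 99
Route B: 18 + 21 + 10 + 6 + 24 + 11 = 90
Route C: 16 + 18 + 24 + 15 + 21 + 18 = 112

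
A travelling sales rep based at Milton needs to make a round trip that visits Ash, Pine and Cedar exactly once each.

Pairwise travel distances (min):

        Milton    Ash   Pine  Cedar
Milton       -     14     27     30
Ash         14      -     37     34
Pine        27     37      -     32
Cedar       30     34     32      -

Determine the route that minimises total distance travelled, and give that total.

Minimum total distance: 107 min.

Milton - Ash - Pine - Cedar - Milton: 14+37+32+30 = 113
Milton - Ash - Cedar - Pine - Milton: 14+34+32+27 = 107
Milton - Pine - Ash - Cedar - Milton: 27+37+34+30 = 128
The minimum is 107.
One optimal route: Milton → Ash → Cedar → Pine → Milton (or its reverse).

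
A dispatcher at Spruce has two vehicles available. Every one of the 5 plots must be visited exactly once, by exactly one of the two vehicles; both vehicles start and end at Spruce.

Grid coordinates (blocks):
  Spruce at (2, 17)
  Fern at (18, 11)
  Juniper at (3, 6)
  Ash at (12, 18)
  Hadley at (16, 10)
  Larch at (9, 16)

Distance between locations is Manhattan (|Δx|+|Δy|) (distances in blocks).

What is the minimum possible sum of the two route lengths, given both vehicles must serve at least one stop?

72 blocks — the smallest possible combined total.

There are 2^4 − 1 = 15 ways to divide the 5 stops into two non-empty groups. For each, the best each vehicle can do is its own shortest tour through its group:
  {Fern} + {Juniper, Ash, Hadley, Larch}: 44 + 54 = 98
  {Juniper} + {Fern, Ash, Hadley, Larch}: 24 + 48 = 72
  {Fern, Juniper} + {Ash, Hadley, Larch}: 54 + 44 = 98
  {Ash} + {Fern, Juniper, Hadley, Larch}: 22 + 54 = 76
  {Fern, Ash} + {Juniper, Hadley, Larch}: 46 + 50 = 96
  {Juniper, Ash} + {Fern, Hadley, Larch}: 44 + 46 = 90
  … (15 splits in total)
Best: vehicle 1 Spruce → Juniper → Spruce = 24; vehicle 2 Spruce → Ash → Fern → Hadley → Larch → Spruce = 48; combined 72.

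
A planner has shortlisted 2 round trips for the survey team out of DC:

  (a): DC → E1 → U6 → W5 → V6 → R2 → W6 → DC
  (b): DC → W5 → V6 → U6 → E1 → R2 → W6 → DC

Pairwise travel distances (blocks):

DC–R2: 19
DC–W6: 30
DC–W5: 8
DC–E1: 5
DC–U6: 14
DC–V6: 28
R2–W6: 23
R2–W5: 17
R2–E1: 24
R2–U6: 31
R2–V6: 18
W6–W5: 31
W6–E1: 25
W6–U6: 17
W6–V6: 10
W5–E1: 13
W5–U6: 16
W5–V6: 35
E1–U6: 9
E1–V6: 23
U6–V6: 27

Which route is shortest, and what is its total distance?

136 blocks — (a) is the shortest.

(a): 5 + 9 + 16 + 35 + 18 + 23 + 30 = 136
(b): 8 + 35 + 27 + 9 + 24 + 23 + 30 = 156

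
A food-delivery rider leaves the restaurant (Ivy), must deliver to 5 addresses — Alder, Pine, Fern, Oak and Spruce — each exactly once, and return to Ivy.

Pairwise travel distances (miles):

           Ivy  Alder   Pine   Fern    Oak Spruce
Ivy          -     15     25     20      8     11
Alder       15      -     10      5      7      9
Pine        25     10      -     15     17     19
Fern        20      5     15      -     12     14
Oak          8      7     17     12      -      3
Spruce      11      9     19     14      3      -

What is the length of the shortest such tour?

65 miles — the shortest possible round trip.

Ivy→Alder→Pine→Fern→Oak→Spruce→Ivy: 15+10+15+12+3+11 = 66
Ivy→Alder→Pine→Fern→Spruce→Oak→Ivy: 15+10+15+14+3+8 = 65
Ivy→Alder→Pine→Oak→Fern→Spruce→Ivy: 15+10+17+12+14+11 = 79
Ivy→Alder→Pine→Oak→Spruce→Fern→Ivy: 15+10+17+3+14+20 = 79
Ivy→Alder→Pine→Spruce→Fern→Oak→Ivy: 15+10+19+14+12+8 = 78
Ivy→Alder→Pine→Spruce→Oak→Fern→Ivy: 15+10+19+3+12+20 = 79
Ivy→Alder→Fern→Pine→Oak→Spruce→Ivy: 15+5+15+17+3+11 = 66
Ivy→Alder→Fern→Pine→Spruce→Oak→Ivy: 15+5+15+19+3+8 = 65
Ivy→Alder→Fern→Oak→Pine→Spruce→Ivy: 15+5+12+17+19+11 = 79
Ivy→Alder→Fern→Oak→Spruce→Pine→Ivy: 15+5+12+3+19+25 = 79
Ivy→Alder→Fern→Spruce→Pine→Oak→Ivy: 15+5+14+19+17+8 = 78
Ivy→Alder→Fern→Spruce→Oak→Pine→Ivy: 15+5+14+3+17+25 = 79
Ivy→Alder→Oak→Pine→Fern→Spruce→Ivy: 15+7+17+15+14+11 = 79
Ivy→Alder→Oak→Pine→Spruce→Fern→Ivy: 15+7+17+19+14+20 = 92
… (46 more)
The minimum is 65.
One optimal route: Ivy → Alder → Pine → Fern → Spruce → Oak → Ivy (or its reverse).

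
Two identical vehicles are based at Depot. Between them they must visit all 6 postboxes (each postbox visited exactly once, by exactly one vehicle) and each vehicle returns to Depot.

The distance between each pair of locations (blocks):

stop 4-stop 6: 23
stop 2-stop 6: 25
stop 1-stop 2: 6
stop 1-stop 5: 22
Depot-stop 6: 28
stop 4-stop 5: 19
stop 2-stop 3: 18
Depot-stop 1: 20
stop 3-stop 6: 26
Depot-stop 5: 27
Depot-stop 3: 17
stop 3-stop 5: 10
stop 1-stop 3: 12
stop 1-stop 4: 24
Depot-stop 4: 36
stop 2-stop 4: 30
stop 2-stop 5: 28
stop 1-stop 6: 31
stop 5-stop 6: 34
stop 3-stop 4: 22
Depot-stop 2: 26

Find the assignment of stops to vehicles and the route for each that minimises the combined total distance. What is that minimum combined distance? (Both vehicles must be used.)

Check every non-empty split of the stops between the two vehicles; for each half take its own optimal tour:
  {stop 1} + {stop 2, stop 3, stop 4, stop 5, stop 6}: 40 + 120 = 160
  {stop 2} + {stop 1, stop 3, stop 4, stop 5, stop 6}: 52 + 112 = 164
  {stop 1, stop 2} + {stop 3, stop 4, stop 5, stop 6}: 52 + 97 = 149
  {stop 3} + {stop 1, stop 2, stop 4, stop 5, stop 6}: 34 + 120 = 154
  {stop 1, stop 3} + {stop 2, stop 4, stop 5, stop 6}: 49 + 120 = 169
  {stop 2, stop 3} + {stop 1, stop 4, stop 5, stop 6}: 61 + 112 = 173
  … (31 splits in total)
Best: vehicle 1 Depot → stop 1 → stop 2 → Depot = 52; vehicle 2 Depot → stop 3 → stop 5 → stop 4 → stop 6 → Depot = 97; combined 149.

Minimum combined distance: 149 blocks.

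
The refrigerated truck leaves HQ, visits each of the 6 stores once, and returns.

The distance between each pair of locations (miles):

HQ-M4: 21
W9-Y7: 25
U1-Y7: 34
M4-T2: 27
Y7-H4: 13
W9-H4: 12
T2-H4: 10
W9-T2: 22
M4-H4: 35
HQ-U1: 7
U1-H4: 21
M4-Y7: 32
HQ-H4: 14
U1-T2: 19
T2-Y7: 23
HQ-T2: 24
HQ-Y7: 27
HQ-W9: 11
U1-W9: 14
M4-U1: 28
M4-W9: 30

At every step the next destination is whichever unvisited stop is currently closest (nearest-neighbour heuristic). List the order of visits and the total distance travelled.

119 miles along HQ → U1 → W9 → H4 → T2 → Y7 → M4 → HQ.

HQ → [U1:7 / W9:11 / H4:14 / M4:21 / T2:24 / Y7:27] → U1 (7)
U1 → [W9:14 / T2:19 / H4:21 / M4:28 / Y7:34] → W9 (14)
W9 → [H4:12 / T2:22 / Y7:25 / M4:30] → H4 (12)
H4 → [T2:10 / Y7:13 / M4:35] → T2 (10)
T2 → [Y7:23 / M4:27] → Y7 (23)
Y7 → [M4:32] → M4 (32)
Return M4→HQ: 21.
Total = 7 + 14 + 12 + 10 + 23 + 32 + 21 = 119.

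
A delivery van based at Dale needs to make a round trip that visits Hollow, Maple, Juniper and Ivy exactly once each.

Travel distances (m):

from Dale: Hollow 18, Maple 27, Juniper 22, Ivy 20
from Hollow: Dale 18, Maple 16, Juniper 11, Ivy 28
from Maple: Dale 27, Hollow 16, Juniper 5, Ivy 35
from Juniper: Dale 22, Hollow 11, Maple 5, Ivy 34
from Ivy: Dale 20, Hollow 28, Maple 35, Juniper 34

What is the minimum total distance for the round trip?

89 m — the shortest possible round trip.

With 4 stops there are 4!/2 = 12 distinct round trips (a route and its reverse cost the same).
Dale → Hollow → Maple → Juniper → Ivy → Dale: 18+16+5+34+20 = 93
Dale → Hollow → Maple → Ivy → Juniper → Dale: 18+16+35+34+22 = 125
Dale → Hollow → Juniper → Maple → Ivy → Dale: 18+11+5+35+20 = 89
Dale → Hollow → Juniper → Ivy → Maple → Dale: 18+11+34+35+27 = 125
Dale → Hollow → Ivy → Maple → Juniper → Dale: 18+28+35+5+22 = 108
Dale → Hollow → Ivy → Juniper → Maple → Dale: 18+28+34+5+27 = 112
Dale → Maple → Hollow → Juniper → Ivy → Dale: 27+16+11+34+20 = 108
Dale → Maple → Hollow → Ivy → Juniper → Dale: 27+16+28+34+22 = 127
Dale → Maple → Juniper → Hollow → Ivy → Dale: 27+5+11+28+20 = 91
Dale → Maple → Ivy → Hollow → Juniper → Dale: 27+35+28+11+22 = 123
Dale → Juniper → Hollow → Maple → Ivy → Dale: 22+11+16+35+20 = 104
Dale → Juniper → Maple → Hollow → Ivy → Dale: 22+5+16+28+20 = 91
The minimum is 89.
One optimal route: Dale → Hollow → Juniper → Maple → Ivy → Dale (or its reverse).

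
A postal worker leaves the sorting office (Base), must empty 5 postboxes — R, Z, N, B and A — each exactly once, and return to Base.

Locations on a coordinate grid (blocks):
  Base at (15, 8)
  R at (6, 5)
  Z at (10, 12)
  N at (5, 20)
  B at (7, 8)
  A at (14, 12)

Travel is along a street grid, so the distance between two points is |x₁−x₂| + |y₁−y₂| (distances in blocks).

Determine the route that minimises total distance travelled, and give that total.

Base-R-Z-N-B-A-Base: 12+11+13+14+11+5 = 66
Base-R-Z-N-A-B-Base: 12+11+13+17+11+8 = 72
Base-R-Z-B-N-A-Base: 12+11+7+14+17+5 = 66
Base-R-Z-B-A-N-Base: 12+11+7+11+17+22 = 80
Base-R-Z-A-N-B-Base: 12+11+4+17+14+8 = 66
Base-R-Z-A-B-N-Base: 12+11+4+11+14+22 = 74
Base-R-N-Z-B-A-Base: 12+16+13+7+11+5 = 64
Base-R-N-Z-A-B-Base: 12+16+13+4+11+8 = 64
Base-R-N-B-Z-A-Base: 12+16+14+7+4+5 = 58
Base-R-N-B-A-Z-Base: 12+16+14+11+4+9 = 66
Base-R-N-A-Z-B-Base: 12+16+17+4+7+8 = 64
Base-R-N-A-B-Z-Base: 12+16+17+11+7+9 = 72
Base-R-B-Z-N-A-Base: 12+4+7+13+17+5 = 58
Base-R-B-Z-A-N-Base: 12+4+7+4+17+22 = 66
… (46 more)
Base-B-R-N-Z-A-Base: 8+4+16+13+4+5 = 50  ← best
The minimum is 50.
One optimal route: Base → B → R → N → Z → A → Base (or its reverse).

Minimum total distance: 50 blocks.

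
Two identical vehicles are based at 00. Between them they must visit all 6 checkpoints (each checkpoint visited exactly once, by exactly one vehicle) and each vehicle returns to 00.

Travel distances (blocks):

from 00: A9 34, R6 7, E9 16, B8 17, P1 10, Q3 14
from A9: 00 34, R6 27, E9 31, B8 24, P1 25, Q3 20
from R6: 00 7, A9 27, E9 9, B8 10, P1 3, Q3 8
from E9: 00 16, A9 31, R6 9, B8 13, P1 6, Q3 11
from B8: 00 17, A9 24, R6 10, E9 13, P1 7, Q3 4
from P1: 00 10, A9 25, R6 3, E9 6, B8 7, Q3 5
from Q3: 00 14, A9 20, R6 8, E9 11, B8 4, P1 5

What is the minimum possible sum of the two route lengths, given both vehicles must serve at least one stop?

There are 2^5 − 1 = 31 ways to divide the 6 stops into two non-empty groups. For each, the best each vehicle can do is its own shortest tour through its group:
  {A9} + {R6, E9, B8, P1, Q3}: 68 + 47 = 115
  {R6} + {A9, E9, B8, P1, Q3}: 14 + 87 = 101
  {A9, R6} + {E9, B8, P1, Q3}: 68 + 47 = 115
  {E9} + {A9, R6, B8, P1, Q3}: 32 + 75 = 107
  {A9, E9} + {R6, B8, P1, Q3}: 81 + 35 = 116
  {R6, E9} + {A9, B8, P1, Q3}: 32 + 75 = 107
  … (31 splits in total)
Best: vehicle 1 00 → R6 → 00 = 14; vehicle 2 00 → A9 → Q3 → B8 → E9 → P1 → 00 = 87; combined 101.

101 blocks — the smallest possible combined total.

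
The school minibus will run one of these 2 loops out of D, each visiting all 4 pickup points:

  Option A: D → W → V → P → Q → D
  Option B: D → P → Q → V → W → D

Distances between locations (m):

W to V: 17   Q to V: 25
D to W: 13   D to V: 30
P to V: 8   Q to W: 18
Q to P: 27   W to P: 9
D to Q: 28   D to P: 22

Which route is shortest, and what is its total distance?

Option A: 13 + 17 + 8 + 27 + 28 = 93
Option B: 22 + 27 + 25 + 17 + 13 = 104

Shortest is Option A, total 93 m.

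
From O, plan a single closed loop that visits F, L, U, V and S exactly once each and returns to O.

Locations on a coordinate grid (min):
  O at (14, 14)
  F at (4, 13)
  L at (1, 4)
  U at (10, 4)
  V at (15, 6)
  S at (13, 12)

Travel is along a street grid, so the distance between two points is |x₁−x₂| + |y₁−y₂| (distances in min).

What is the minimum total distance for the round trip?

O-F-L-U-V-S-O: 11+12+9+7+8+3 = 50
O-F-L-U-S-V-O: 11+12+9+11+8+9 = 60
O-F-L-V-U-S-O: 11+12+16+7+11+3 = 60
O-F-L-V-S-U-O: 11+12+16+8+11+14 = 72
O-F-L-S-U-V-O: 11+12+20+11+7+9 = 70
O-F-L-S-V-U-O: 11+12+20+8+7+14 = 72
O-F-U-L-V-S-O: 11+15+9+16+8+3 = 62
O-F-U-L-S-V-O: 11+15+9+20+8+9 = 72
O-F-U-V-L-S-O: 11+15+7+16+20+3 = 72
O-F-U-V-S-L-O: 11+15+7+8+20+23 = 84
O-F-U-S-L-V-O: 11+15+11+20+16+9 = 82
O-F-U-S-V-L-O: 11+15+11+8+16+23 = 84
O-F-V-L-U-S-O: 11+18+16+9+11+3 = 68
O-F-V-L-S-U-O: 11+18+16+20+11+14 = 90
… (46 more)
The minimum is 50.
One optimal route: O → F → L → U → V → S → O (or its reverse).

50 min — the shortest possible round trip.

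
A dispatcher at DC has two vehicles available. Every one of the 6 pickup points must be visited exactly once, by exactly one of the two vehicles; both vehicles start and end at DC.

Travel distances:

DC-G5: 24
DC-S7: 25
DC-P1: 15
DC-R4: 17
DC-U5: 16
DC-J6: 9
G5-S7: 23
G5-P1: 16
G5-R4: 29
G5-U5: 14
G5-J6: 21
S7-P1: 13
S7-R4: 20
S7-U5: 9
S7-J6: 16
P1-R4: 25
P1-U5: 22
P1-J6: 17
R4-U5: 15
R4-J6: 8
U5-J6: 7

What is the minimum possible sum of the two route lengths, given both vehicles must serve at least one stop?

109 — the smallest possible combined total.

There are 2^5 − 1 = 31 ways to divide the 6 stops into two non-empty groups. For each, the best each vehicle can do is its own shortest tour through its group:
  {G5} + {S7, P1, R4, U5, J6}: 48 + 69 = 117
  {S7} + {G5, P1, R4, U5, J6}: 50 + 77 = 127
  {G5, S7} + {P1, R4, U5, J6}: 72 + 69 = 141
  {P1} + {G5, S7, R4, U5, J6}: 30 + 84 = 114
  {G5, P1} + {S7, R4, U5, J6}: 55 + 62 = 117
  {S7, P1} + {G5, R4, U5, J6}: 53 + 70 = 123
  … (31 splits in total)
  {G5, S7, P1, U5} + {R4, J6}: 75 + 34 = 109  ← best
Best: vehicle 1 DC → G5 → U5 → S7 → P1 → DC = 75; vehicle 2 DC → R4 → J6 → DC = 34; combined 109.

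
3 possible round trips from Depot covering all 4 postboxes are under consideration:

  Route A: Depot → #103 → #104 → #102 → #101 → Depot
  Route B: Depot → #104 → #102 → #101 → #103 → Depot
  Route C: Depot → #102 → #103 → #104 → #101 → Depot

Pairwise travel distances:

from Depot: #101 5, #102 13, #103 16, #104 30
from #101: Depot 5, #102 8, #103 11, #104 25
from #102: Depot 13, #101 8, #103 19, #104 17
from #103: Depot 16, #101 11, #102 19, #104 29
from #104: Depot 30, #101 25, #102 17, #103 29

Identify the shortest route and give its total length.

Route A: 16 + 29 + 17 + 8 + 5 = 75
Route B: 30 + 17 + 8 + 11 + 16 = 82
Route C: 13 + 19 + 29 + 25 + 5 = 91

Shortest is Route A, total 75.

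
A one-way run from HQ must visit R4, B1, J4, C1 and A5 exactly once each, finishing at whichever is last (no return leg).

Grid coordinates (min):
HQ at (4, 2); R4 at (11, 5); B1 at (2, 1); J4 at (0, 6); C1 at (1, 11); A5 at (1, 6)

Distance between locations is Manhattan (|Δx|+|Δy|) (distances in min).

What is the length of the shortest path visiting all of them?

Shortest open route: 32 min.

There are 5! = 120 possible orderings.
HQ - R4 - B1 - J4 - C1 - A5: 10+13+7+6+5 = 41
HQ - R4 - B1 - J4 - A5 - C1: 10+13+7+1+5 = 36
HQ - R4 - B1 - C1 - J4 - A5: 10+13+11+6+1 = 41
HQ - R4 - B1 - C1 - A5 - J4: 10+13+11+5+1 = 40
HQ - R4 - B1 - A5 - J4 - C1: 10+13+6+1+6 = 36
HQ - R4 - B1 - A5 - C1 - J4: 10+13+6+5+6 = 40
HQ - R4 - J4 - B1 - C1 - A5: 10+12+7+11+5 = 45
HQ - R4 - J4 - B1 - A5 - C1: 10+12+7+6+5 = 40
HQ - R4 - J4 - C1 - B1 - A5: 10+12+6+11+6 = 45
HQ - R4 - J4 - C1 - A5 - B1: 10+12+6+5+6 = 39
HQ - R4 - J4 - A5 - B1 - C1: 10+12+1+6+11 = 40
HQ - R4 - J4 - A5 - C1 - B1: 10+12+1+5+11 = 39
HQ - R4 - C1 - B1 - J4 - A5: 10+16+11+7+1 = 45
HQ - R4 - C1 - B1 - A5 - J4: 10+16+11+6+1 = 44
… (106 more)
HQ - B1 - J4 - C1 - A5 - R4: 3+7+6+5+11 = 32  ← best
The minimum is 32.
One shortest path: HQ → B1 → J4 → C1 → A5 → R4.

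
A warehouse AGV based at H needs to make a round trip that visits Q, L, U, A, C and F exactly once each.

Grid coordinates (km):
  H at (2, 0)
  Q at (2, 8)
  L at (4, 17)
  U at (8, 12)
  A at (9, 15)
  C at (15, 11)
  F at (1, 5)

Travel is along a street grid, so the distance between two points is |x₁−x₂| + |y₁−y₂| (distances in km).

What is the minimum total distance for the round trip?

There are 360 distinct closed tours to check (reversals are equivalent).
H → Q → L → U → A → C → F → H: 8+11+9+4+10+20+6 = 68
H → Q → L → U → A → F → C → H: 8+11+9+4+18+20+24 = 94
H → Q → L → U → C → A → F → H: 8+11+9+8+10+18+6 = 70
H → Q → L → U → C → F → A → H: 8+11+9+8+20+18+22 = 96
H → Q → L → U → F → A → C → H: 8+11+9+14+18+10+24 = 94
H → Q → L → U → F → C → A → H: 8+11+9+14+20+10+22 = 94
H → Q → L → A → U → C → F → H: 8+11+7+4+8+20+6 = 64
H → Q → L → A → U → F → C → H: 8+11+7+4+14+20+24 = 88
… (352 more)
The minimum is 64.
One optimal route: H → Q → L → A → U → C → F → H (or its reverse).

Minimum total distance: 64 km.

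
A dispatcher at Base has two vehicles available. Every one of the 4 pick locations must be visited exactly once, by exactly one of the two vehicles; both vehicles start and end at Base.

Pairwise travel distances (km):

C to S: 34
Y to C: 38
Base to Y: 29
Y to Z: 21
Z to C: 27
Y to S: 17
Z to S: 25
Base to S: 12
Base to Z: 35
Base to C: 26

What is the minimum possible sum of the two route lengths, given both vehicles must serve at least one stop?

Minimum combined distance: 127 km.

Check every non-empty split of the stops between the two vehicles; for each half take its own optimal tour:
  {Y} + {Z, C, S}: 58 + 90 = 148
  {Z} + {Y, C, S}: 70 + 93 = 163
  {Y, Z} + {C, S}: 85 + 72 = 157
  {C} + {Y, Z, S}: 52 + 85 = 137
  {Y, C} + {Z, S}: 93 + 72 = 165
  {Z, C} + {Y, S}: 88 + 58 = 146
  … (7 splits in total)
  {Y, Z, C} + {S}: 103 + 24 = 127  ← best
Best: vehicle 1 Base → Y → Z → C → Base = 103; vehicle 2 Base → S → Base = 24; combined 127.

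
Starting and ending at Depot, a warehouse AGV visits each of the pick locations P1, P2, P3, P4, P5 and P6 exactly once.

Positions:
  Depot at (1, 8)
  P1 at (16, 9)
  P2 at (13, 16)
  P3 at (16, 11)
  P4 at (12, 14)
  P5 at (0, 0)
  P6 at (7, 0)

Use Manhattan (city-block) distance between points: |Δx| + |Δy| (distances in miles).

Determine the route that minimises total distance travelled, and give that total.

64 miles — the shortest possible round trip.

Depot → P1 → P2 → P3 → P4 → P5 → P6 → Depot: 16+10+8+7+26+7+14 = 88
Depot → P1 → P2 → P3 → P4 → P6 → P5 → Depot: 16+10+8+7+19+7+9 = 76
Depot → P1 → P2 → P3 → P5 → P4 → P6 → Depot: 16+10+8+27+26+19+14 = 120
Depot → P1 → P2 → P3 → P5 → P6 → P4 → Depot: 16+10+8+27+7+19+17 = 104
Depot → P1 → P2 → P3 → P6 → P4 → P5 → Depot: 16+10+8+20+19+26+9 = 108
Depot → P1 → P2 → P3 → P6 → P5 → P4 → Depot: 16+10+8+20+7+26+17 = 104
Depot → P1 → P2 → P4 → P3 → P5 → P6 → Depot: 16+10+3+7+27+7+14 = 84
Depot → P1 → P2 → P4 → P3 → P6 → P5 → Depot: 16+10+3+7+20+7+9 = 72
… (352 more)
Depot → P1 → P3 → P2 → P4 → P6 → P5 → Depot: 16+2+8+3+19+7+9 = 64  ← best
The minimum is 64.
One optimal route: Depot → P1 → P3 → P2 → P4 → P6 → P5 → Depot (or its reverse).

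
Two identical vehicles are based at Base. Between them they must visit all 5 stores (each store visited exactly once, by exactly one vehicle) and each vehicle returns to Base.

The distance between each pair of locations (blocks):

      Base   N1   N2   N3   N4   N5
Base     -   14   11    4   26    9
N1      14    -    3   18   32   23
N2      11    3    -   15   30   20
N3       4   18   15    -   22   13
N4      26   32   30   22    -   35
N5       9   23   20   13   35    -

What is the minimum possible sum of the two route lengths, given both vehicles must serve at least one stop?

90 blocks — the smallest possible combined total.

There are 2^4 − 1 = 15 ways to divide the 5 stops into two non-empty groups. For each, the best each vehicle can do is its own shortest tour through its group:
  {N1} + {N2, N3, N4, N5}: 28 + 85 = 113
  {N2} + {N1, N3, N4, N5}: 22 + 90 = 112
  {N1, N2} + {N3, N4, N5}: 28 + 70 = 98
  {N3} + {N1, N2, N4, N5}: 8 + 90 = 98
  {N1, N3} + {N2, N4, N5}: 36 + 85 = 121
  {N2, N3} + {N1, N4, N5}: 30 + 90 = 120
  … (15 splits in total)
  {N1, N2, N3, N4} + {N5}: 72 + 18 = 90  ← best
Best: vehicle 1 Base → N2 → N1 → N4 → N3 → Base = 72; vehicle 2 Base → N5 → Base = 18; combined 90.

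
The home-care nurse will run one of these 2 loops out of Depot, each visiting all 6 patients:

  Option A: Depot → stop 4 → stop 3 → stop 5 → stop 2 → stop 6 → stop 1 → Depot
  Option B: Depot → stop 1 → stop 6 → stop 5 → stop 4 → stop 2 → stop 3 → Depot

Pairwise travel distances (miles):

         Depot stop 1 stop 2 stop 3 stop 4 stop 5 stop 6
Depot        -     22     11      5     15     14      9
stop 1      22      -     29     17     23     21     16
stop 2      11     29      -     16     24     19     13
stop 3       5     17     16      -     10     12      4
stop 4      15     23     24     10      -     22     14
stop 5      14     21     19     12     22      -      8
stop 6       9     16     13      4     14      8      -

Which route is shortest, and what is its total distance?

107 miles — Option A is the shortest.

Option A: 15 + 10 + 12 + 19 + 13 + 16 + 22 = 107
Option B: 22 + 16 + 8 + 22 + 24 + 16 + 5 = 113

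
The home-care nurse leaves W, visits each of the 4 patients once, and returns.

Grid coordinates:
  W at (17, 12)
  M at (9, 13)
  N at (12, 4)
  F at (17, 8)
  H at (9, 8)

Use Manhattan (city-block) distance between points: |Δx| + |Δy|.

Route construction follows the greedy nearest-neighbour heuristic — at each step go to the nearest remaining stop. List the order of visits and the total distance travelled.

Total distance 42 via the nearest-neighbour route W → F → H → M → N → W.

From W: distances to unvisited — F=4, M=9, H=12, N=13. Nearest is F (4).
From F: distances to unvisited — H=8, N=9, M=13. Nearest is H (8).
From H: distances to unvisited — M=5, N=7. Nearest is M (5).
From M: distances to unvisited — N=12. Nearest is N (12).
Return N→W: 13.
Total = 4 + 8 + 5 + 12 + 13 = 42.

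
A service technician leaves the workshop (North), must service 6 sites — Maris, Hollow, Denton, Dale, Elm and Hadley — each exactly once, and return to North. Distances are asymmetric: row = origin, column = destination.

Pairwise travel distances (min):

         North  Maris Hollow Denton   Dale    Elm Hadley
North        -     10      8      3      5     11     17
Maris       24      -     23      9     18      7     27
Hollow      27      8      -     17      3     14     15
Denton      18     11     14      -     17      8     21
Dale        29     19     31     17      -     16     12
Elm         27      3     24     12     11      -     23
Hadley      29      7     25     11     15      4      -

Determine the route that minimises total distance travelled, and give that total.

North → Maris → Hollow → Denton → Dale → Elm → Hadley → North: 10+23+17+17+16+23+29 = 135
North → Maris → Hollow → Denton → Dale → Hadley → Elm → North: 10+23+17+17+12+4+27 = 110
North → Maris → Hollow → Denton → Elm → Dale → Hadley → North: 10+23+17+8+11+12+29 = 110
North → Maris → Hollow → Denton → Elm → Hadley → Dale → North: 10+23+17+8+23+15+29 = 125
North → Maris → Hollow → Denton → Hadley → Dale → Elm → North: 10+23+17+21+15+16+27 = 129
North → Maris → Hollow → Denton → Hadley → Elm → Dale → North: 10+23+17+21+4+11+29 = 115
North → Maris → Hollow → Dale → Denton → Elm → Hadley → North: 10+23+3+17+8+23+29 = 113
North → Maris → Hollow → Dale → Denton → Hadley → Elm → North: 10+23+3+17+21+4+27 = 105
… (712 more)
North → Hollow → Dale → Hadley → Elm → Maris → Denton → North: 8+3+12+4+3+9+18 = 57  ← best
The minimum is 57.
One optimal route: North → Hollow → Dale → Hadley → Elm → Maris → Denton → North.

Shortest round trip = 57 min.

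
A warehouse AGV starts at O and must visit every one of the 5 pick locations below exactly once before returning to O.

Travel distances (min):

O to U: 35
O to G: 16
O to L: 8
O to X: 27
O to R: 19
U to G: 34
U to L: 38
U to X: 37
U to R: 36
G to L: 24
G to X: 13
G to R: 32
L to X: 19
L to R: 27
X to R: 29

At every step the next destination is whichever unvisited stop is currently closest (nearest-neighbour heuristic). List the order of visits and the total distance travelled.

O → [L:8 / G:16 / R:19 / X:27 / U:35] → L (8)
L → [X:19 / G:24 / R:27 / U:38] → X (19)
X → [G:13 / R:29 / U:37] → G (13)
G → [R:32 / U:34] → R (32)
R → [U:36] → U (36)
Return U→O: 35.
Total = 8 + 19 + 13 + 32 + 36 + 35 = 143.

Total distance 143 min via the nearest-neighbour route O → L → X → G → R → U → O.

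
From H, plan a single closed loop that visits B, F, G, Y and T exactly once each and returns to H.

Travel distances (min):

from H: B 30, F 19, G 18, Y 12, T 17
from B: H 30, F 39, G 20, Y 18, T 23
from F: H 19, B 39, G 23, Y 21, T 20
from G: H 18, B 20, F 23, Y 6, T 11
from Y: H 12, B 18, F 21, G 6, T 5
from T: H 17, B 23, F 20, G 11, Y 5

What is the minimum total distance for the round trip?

With 5 stops there are 5!/2 = 60 distinct round trips (a route and its reverse cost the same).
H → B → F → G → Y → T → H: 30+39+23+6+5+17 = 120
H → B → F → G → T → Y → H: 30+39+23+11+5+12 = 120
H → B → F → Y → G → T → H: 30+39+21+6+11+17 = 124
H → B → F → Y → T → G → H: 30+39+21+5+11+18 = 124
H → B → F → T → G → Y → H: 30+39+20+11+6+12 = 118
H → B → F → T → Y → G → H: 30+39+20+5+6+18 = 118
H → B → G → F → Y → T → H: 30+20+23+21+5+17 = 116
H → B → G → F → T → Y → H: 30+20+23+20+5+12 = 110
H → B → G → Y → F → T → H: 30+20+6+21+20+17 = 114
H → B → G → Y → T → F → H: 30+20+6+5+20+19 = 100
H → B → G → T → F → Y → H: 30+20+11+20+21+12 = 114
H → B → G → T → Y → F → H: 30+20+11+5+21+19 = 106
H → B → Y → F → G → T → H: 30+18+21+23+11+17 = 120
H → B → Y → F → T → G → H: 30+18+21+20+11+18 = 118
… (46 more)
The minimum is 100.
One optimal route: H → B → G → Y → T → F → H (or its reverse).

Minimum total distance: 100 min.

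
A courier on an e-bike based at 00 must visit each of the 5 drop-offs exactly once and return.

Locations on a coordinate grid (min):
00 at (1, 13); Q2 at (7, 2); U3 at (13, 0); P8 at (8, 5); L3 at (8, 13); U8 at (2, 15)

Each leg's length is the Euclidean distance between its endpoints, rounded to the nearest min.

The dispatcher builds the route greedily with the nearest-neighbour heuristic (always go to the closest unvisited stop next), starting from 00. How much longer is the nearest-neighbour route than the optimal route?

From 00: U8=2, L3=7, P8=11, Q2=13, U3=18 → choose U8 (2).
From U8: L3=6, P8=12, Q2=14, U3=19 → choose L3 (6).
From L3: P8=8, Q2=11, U3=14 → choose P8 (8).
From P8: Q2=3, U3=7 → choose Q2 (3).
From Q2: U3=6 → choose U3 (6).
NN route 00 → U8 → L3 → P8 → Q2 → U3 → 00 costs 43.
Optimal: 00 → Q2 → U3 → P8 → L3 → U8 → 00 costs 42 (by enumerating all 60 distinct tours).
Excess = 43 − 42 = 1.

1 min longer than the optimal tour.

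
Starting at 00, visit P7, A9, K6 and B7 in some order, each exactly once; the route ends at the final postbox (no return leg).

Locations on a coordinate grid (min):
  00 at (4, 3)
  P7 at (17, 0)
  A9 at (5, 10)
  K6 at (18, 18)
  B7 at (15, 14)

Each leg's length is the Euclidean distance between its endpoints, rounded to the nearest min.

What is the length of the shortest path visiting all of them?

There are 4! = 24 possible orderings.
00 - P7 - A9 - K6 - B7: 13+16+15+5 = 49
00 - P7 - A9 - B7 - K6: 13+16+11+5 = 45
00 - P7 - K6 - A9 - B7: 13+18+15+11 = 57
00 - P7 - K6 - B7 - A9: 13+18+5+11 = 47
00 - P7 - B7 - A9 - K6: 13+14+11+15 = 53
00 - P7 - B7 - K6 - A9: 13+14+5+15 = 47
00 - A9 - P7 - K6 - B7: 7+16+18+5 = 46
00 - A9 - P7 - B7 - K6: 7+16+14+5 = 42
00 - A9 - K6 - P7 - B7: 7+15+18+14 = 54
00 - A9 - K6 - B7 - P7: 7+15+5+14 = 41
00 - A9 - B7 - P7 - K6: 7+11+14+18 = 50
00 - A9 - B7 - K6 - P7: 7+11+5+18 = 41
00 - K6 - P7 - A9 - B7: 21+18+16+11 = 66
00 - K6 - P7 - B7 - A9: 21+18+14+11 = 64
… (10 more)
The minimum is 41.
One shortest path: 00 → A9 → K6 → B7 → P7.

41 min — the minimum one-way total.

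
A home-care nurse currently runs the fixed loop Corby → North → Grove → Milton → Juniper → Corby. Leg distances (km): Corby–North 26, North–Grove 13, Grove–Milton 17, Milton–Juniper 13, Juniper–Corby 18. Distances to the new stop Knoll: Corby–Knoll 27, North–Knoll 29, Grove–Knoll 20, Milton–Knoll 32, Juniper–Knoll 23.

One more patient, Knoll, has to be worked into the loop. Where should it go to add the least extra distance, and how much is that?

Insertion cost between consecutive stops i–j is d(i,Knoll) + d(Knoll,j) − d(i,j):
  between Corby and North: 27 + 29 − 26 = 30
  between North and Grove: 29 + 20 − 13 = 36
  between Grove and Milton: 20 + 32 − 17 = 35
  between Milton and Juniper: 32 + 23 − 13 = 42
  between Juniper and Corby: 23 + 27 − 18 = 32
Cheapest insertion is between Corby and North, adding 30.
New total = 87 + 30 = 117.

+30 km — insert Knoll between Corby and North.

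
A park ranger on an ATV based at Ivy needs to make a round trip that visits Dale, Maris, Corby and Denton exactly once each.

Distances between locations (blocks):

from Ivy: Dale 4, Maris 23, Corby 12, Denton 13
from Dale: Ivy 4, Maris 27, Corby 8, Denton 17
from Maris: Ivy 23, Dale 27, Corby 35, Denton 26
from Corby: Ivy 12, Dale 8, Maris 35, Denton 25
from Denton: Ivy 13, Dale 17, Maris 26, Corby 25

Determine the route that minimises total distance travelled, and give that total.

Shortest round trip = 86 blocks.

Ivy→Dale→Maris→Corby→Denton→Ivy: 4+27+35+25+13 = 104
Ivy→Dale→Maris→Denton→Corby→Ivy: 4+27+26+25+12 = 94
Ivy→Dale→Corby→Maris→Denton→Ivy: 4+8+35+26+13 = 86
Ivy→Dale→Corby→Denton→Maris→Ivy: 4+8+25+26+23 = 86
Ivy→Dale→Denton→Maris→Corby→Ivy: 4+17+26+35+12 = 94
Ivy→Dale→Denton→Corby→Maris→Ivy: 4+17+25+35+23 = 104
Ivy→Maris→Dale→Corby→Denton→Ivy: 23+27+8+25+13 = 96
Ivy→Maris→Dale→Denton→Corby→Ivy: 23+27+17+25+12 = 104
Ivy→Maris→Corby→Dale→Denton→Ivy: 23+35+8+17+13 = 96
Ivy→Maris→Denton→Dale→Corby→Ivy: 23+26+17+8+12 = 86
Ivy→Corby→Dale→Maris→Denton→Ivy: 12+8+27+26+13 = 86
Ivy→Corby→Maris→Dale→Denton→Ivy: 12+35+27+17+13 = 104
The minimum is 86.
One optimal route: Ivy → Dale → Corby → Maris → Denton → Ivy (or its reverse).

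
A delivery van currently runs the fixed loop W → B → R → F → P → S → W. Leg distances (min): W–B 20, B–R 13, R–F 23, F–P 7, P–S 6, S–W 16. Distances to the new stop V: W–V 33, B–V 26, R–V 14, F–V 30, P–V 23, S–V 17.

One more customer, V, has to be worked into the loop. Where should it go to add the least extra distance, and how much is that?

Minimum extra distance: 21 min, inserting V between R and F.

Insertion cost between consecutive stops i–j is d(i,V) + d(V,j) − d(i,j):
  between W and B: 33 + 26 − 20 = 39
  between B and R: 26 + 14 − 13 = 27
  between R and F: 14 + 30 − 23 = 21
  between F and P: 30 + 23 − 7 = 46
  between P and S: 23 + 17 − 6 = 34
  between S and W: 17 + 33 − 16 = 34
Cheapest insertion is between R and F, adding 21.
New total = 85 + 21 = 106.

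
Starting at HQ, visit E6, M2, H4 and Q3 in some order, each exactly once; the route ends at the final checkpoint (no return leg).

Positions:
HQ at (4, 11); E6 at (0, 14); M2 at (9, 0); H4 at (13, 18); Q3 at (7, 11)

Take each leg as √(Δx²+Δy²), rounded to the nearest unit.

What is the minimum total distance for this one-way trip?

Minimum one-way distance = 39.

There are 4! = 24 possible orderings.
HQ→E6→M2→H4→Q3: 5+17+18+9 = 49
HQ→E6→M2→Q3→H4: 5+17+11+9 = 42
HQ→E6→H4→M2→Q3: 5+14+18+11 = 48
HQ→E6→H4→Q3→M2: 5+14+9+11 = 39
HQ→E6→Q3→M2→H4: 5+8+11+18 = 42
HQ→E6→Q3→H4→M2: 5+8+9+18 = 40
HQ→M2→E6→H4→Q3: 12+17+14+9 = 52
HQ→M2→E6→Q3→H4: 12+17+8+9 = 46
HQ→M2→H4→E6→Q3: 12+18+14+8 = 52
HQ→M2→H4→Q3→E6: 12+18+9+8 = 47
HQ→M2→Q3→E6→H4: 12+11+8+14 = 45
HQ→M2→Q3→H4→E6: 12+11+9+14 = 46
HQ→H4→E6→M2→Q3: 11+14+17+11 = 53
HQ→H4→E6→Q3→M2: 11+14+8+11 = 44
… (10 more)
The minimum is 39.
One shortest path: HQ → E6 → H4 → Q3 → M2.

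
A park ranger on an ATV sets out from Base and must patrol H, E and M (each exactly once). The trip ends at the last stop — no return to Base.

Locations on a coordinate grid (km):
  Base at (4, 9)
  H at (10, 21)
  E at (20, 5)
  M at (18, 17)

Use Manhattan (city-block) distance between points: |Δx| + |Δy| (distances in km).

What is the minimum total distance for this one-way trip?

There are 3! = 6 possible orderings.
Base → H → E → M: 18+26+14 = 58
Base → H → M → E: 18+12+14 = 44
Base → E → H → M: 20+26+12 = 58
Base → E → M → H: 20+14+12 = 46
Base → M → H → E: 22+12+26 = 60
Base → M → E → H: 22+14+26 = 62
The minimum is 44.
One shortest path: Base → H → M → E.

44 km — the minimum one-way total.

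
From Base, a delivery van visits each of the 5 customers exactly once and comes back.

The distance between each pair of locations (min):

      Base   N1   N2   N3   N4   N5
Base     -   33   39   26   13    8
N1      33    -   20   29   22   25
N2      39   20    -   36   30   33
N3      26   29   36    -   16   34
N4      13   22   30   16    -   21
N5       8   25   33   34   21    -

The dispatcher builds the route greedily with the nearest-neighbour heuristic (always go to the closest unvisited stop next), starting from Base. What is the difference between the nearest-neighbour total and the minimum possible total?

The nearest-neighbour route is 15 min longer than optimal.

Base: N5=8, N4=13, N3=26, N1=33, N2=39 ⇒ N5
N5: N4=21, N1=25, N2=33, N3=34 ⇒ N4
N4: N3=16, N1=22, N2=30 ⇒ N3
N3: N1=29, N2=36 ⇒ N1
N1: N2=20 ⇒ N2
NN route Base → N5 → N4 → N3 → N1 → N2 → Base costs 133.
Optimal: Base → N4 → N3 → N2 → N1 → N5 → Base costs 118 (by enumerating all 60 distinct tours).
Excess = 133 − 118 = 15.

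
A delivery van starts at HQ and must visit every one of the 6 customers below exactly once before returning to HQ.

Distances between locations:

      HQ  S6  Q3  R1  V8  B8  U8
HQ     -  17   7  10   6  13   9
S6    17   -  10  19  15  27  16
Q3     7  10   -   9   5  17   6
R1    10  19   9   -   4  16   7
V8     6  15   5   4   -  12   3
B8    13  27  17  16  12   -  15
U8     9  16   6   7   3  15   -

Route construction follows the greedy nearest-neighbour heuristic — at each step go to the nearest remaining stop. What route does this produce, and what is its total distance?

Nearest-neighbour total = 84; route HQ → V8 → U8 → Q3 → R1 → B8 → S6 → HQ.

From HQ: distances to unvisited — V8=6, Q3=7, U8=9, R1=10, B8=13, S6=17. Nearest is V8 (6).
From V8: distances to unvisited — U8=3, R1=4, Q3=5, B8=12, S6=15. Nearest is U8 (3).
From U8: distances to unvisited — Q3=6, R1=7, B8=15, S6=16. Nearest is Q3 (6).
From Q3: distances to unvisited — R1=9, S6=10, B8=17. Nearest is R1 (9).
From R1: distances to unvisited — B8=16, S6=19. Nearest is B8 (16).
From B8: distances to unvisited — S6=27. Nearest is S6 (27).
Return S6→HQ: 17.
Total = 6 + 3 + 6 + 9 + 16 + 27 + 17 = 84.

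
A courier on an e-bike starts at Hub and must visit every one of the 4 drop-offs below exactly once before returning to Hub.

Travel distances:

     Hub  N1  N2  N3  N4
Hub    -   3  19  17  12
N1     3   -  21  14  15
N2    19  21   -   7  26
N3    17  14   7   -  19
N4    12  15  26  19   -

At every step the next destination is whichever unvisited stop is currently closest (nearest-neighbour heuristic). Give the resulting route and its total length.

Hub → [N1:3 / N4:12 / N3:17 / N2:19] → N1 (3)
N1 → [N3:14 / N4:15 / N2:21] → N3 (14)
N3 → [N2:7 / N4:19] → N2 (7)
N2 → [N4:26] → N4 (26)
Return N4→Hub: 12.
Total = 3 + 14 + 7 + 26 + 12 = 62.

Nearest-neighbour total = 62; route Hub → N1 → N3 → N2 → N4 → Hub.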